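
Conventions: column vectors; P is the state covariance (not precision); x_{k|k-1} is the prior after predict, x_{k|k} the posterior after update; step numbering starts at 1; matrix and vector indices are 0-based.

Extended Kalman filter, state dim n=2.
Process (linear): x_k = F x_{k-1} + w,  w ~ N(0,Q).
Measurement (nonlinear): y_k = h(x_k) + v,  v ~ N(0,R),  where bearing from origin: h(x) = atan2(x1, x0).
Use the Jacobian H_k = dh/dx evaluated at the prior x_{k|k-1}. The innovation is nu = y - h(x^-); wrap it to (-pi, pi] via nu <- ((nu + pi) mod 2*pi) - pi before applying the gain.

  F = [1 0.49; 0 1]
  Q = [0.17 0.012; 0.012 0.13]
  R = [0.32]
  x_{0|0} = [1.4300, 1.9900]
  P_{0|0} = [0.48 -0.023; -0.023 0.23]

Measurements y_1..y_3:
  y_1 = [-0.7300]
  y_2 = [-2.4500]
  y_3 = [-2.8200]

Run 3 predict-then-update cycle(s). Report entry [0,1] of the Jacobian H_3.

step 1: x^-=[2.4051, 1.9900]  P^-=[0.6827 0.1017; 0.1017 0.3600]  H_jac=[-0.2042 0.2468]  S=[0.3601]  K=[-0.3174; 0.1890]  nu=[-1.4212]  x^+=[2.8562, 1.7213]  P^+=[0.6464 0.1233; 0.1233 0.3471]
step 2: x^-=[3.6997, 1.7213]  P^-=[1.0206 0.3054; 0.3054 0.4771]  H_jac=[-0.1034 0.2222]  S=[0.3404]  K=[-0.1106; 0.2187]  nu=[-2.8855]  x^+=[4.0188, 1.0903]  P^+=[1.0164 0.3136; 0.3136 0.4609]
step 3: x^-=[4.5530, 1.0903]  P^-=[1.6044 0.5515; 0.5515 0.5909]  H_jac=[-0.0497 0.2077]  S=[0.3381]  K=[0.1027; 0.2819]  nu=[-3.0551]  x^+=[4.2391, 0.2291]  P^+=[1.6009 0.5417; 0.5417 0.5640]

H_jac[0,1] = 0.2077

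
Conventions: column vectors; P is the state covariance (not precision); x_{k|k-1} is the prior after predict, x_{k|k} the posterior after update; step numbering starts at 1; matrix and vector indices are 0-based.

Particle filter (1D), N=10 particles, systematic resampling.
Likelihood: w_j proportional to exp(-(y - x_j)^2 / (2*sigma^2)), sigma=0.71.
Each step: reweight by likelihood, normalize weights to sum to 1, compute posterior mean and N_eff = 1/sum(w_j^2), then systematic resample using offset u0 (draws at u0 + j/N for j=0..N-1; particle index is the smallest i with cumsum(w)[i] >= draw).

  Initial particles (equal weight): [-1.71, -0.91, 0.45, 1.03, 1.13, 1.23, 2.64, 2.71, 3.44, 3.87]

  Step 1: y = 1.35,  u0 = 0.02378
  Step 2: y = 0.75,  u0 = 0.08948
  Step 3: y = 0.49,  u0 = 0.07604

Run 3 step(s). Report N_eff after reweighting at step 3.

step 1: w=[0.0000, 0.0017, 0.1222, 0.2466, 0.2602, 0.2691, 0.0524, 0.0436, 0.0036, 0.0005]  mean=1.2032  Neff=4.5341  idx=[2, 2, 3, 3, 4, 4, 4, 5, 5, 6]
step 2: w=[0.1158, 0.1158, 0.1171, 0.1171, 0.1097, 0.1097, 0.1097, 0.1007, 0.1007, 0.0037]  mean=0.9748  Neff=9.0377  idx=[0, 1, 2, 3, 4, 5, 6, 6, 7, 8]
step 3: w=[0.1364, 0.1364, 0.1023, 0.1023, 0.0910, 0.0910, 0.0910, 0.0910, 0.0794, 0.0794]  mean=0.9399  Neff=9.6307  idx=[0, 1, 2, 3, 3, 5, 6, 7, 8, 9]

N_eff = 9.6307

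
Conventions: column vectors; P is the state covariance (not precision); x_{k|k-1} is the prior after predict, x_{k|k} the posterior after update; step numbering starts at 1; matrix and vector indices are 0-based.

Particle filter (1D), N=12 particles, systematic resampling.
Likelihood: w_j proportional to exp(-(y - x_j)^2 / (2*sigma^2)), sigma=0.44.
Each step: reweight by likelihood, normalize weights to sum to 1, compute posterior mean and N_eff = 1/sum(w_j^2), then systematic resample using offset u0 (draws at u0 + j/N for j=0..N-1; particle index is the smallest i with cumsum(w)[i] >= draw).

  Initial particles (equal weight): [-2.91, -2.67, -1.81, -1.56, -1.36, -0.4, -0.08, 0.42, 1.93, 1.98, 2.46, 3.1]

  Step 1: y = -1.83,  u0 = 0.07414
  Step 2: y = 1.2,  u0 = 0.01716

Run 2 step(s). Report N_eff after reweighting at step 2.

N_eff = 3.5285

step 1: w=[0.0188, 0.0620, 0.3829, 0.3175, 0.2167, 0.0019, 0.0001, 0.0000, 0.0000, 0.0000, 0.0000, 0.0000]  mean=-1.7041  Neff=3.3491  idx=[1, 2, 2, 2, 2, 3, 3, 3, 3, 4, 4, 4]
step 2: w=[0.0000, 0.0005, 0.0005, 0.0005, 0.0005, 0.0196, 0.0196, 0.0196, 0.0196, 0.3065, 0.3065, 0.3065]  mean=-1.3766  Neff=3.5285  idx=[5, 9, 9, 9, 9, 10, 10, 10, 10, 11, 11, 11]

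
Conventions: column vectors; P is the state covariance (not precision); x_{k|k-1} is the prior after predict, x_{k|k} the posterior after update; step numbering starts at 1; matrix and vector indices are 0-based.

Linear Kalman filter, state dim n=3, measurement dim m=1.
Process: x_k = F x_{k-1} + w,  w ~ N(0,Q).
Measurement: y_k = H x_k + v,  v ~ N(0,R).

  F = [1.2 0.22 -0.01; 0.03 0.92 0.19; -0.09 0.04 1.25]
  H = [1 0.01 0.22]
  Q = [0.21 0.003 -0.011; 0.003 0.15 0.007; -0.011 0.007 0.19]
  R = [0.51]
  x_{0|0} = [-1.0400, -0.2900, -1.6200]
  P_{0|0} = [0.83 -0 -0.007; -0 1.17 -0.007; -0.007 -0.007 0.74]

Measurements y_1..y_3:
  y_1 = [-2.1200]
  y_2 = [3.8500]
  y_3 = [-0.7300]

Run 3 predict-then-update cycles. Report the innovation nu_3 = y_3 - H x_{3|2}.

innov = [-2.5738]

step 1: x^-=[-1.2956, -0.6058, -1.9430]  P^-=[1.4621 0.2665 -0.1120; 0.2665 1.1652 0.2153; -0.1120 0.2153 1.3557]  S=[1.9948]  K=[0.7219; 0.1632; 0.0944]  nu=[-0.3909]  x^+=[-1.5778, -0.6696, -1.9799]  P^+=[0.4224 0.0315 -0.2480; 0.0315 1.1121 0.1846; -0.2480 0.1846 1.3379]
step 2: x^-=[-2.0209, -1.0395, -2.3597]  P^-=[0.8940 0.2253 -0.3842; 0.2253 1.2034 0.5706; -0.3842 0.5706 2.3598]  S=[1.3563]  K=[0.5985; 0.2675; 0.1037]  nu=[6.4004]  x^+=[1.8098, 0.6726, -1.6962]  P^+=[0.4082 0.0081 -0.4684; 0.0081 1.1064 0.5330; -0.4684 0.5330 2.3452]
step 3: x^-=[2.3367, 0.3509, -2.2562]  P^-=[0.8648 0.1569 -0.6311; 0.1569 1.3529 1.2103; -0.6311 1.2103 4.0180]  S=[1.3002]  K=[0.5595; 0.3359; 0.2038]  nu=[-2.5738]  x^+=[0.8965, -0.5136, -2.7807]  P^+=[0.4577 -0.0875 -0.7794; -0.0875 1.2062 1.1213; -0.7794 1.1213 3.9640]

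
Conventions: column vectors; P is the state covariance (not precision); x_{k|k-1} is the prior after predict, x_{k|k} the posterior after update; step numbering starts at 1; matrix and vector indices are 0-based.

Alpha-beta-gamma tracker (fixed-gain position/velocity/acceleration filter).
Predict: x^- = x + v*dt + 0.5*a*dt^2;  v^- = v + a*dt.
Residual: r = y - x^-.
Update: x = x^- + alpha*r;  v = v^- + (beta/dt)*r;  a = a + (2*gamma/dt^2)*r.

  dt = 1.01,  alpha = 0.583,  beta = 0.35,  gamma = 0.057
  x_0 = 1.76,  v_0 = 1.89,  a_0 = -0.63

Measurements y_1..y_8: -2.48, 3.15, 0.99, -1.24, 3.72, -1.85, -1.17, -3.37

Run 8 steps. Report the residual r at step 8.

resid = -0.7568

step 1: x_pred=3.3476  r=-5.8276  x^+=-0.0499  v^+=-0.7658  a^+=-1.2813
step 2: x_pred=-1.4768  r=4.6268  x^+=1.2206  v^+=-0.4565  a^+=-0.7642
step 3: x_pred=0.3698  r=0.6202  x^+=0.7314  v^+=-1.0134  a^+=-0.6949
step 4: x_pred=-0.6466  r=-0.5934  x^+=-0.9925  v^+=-1.9209  a^+=-0.7612
step 5: x_pred=-3.3208  r=7.0408  x^+=0.7840  v^+=-0.2498  a^+=0.0256
step 6: x_pred=0.5448  r=-2.3948  x^+=-0.8514  v^+=-1.0537  a^+=-0.2420
step 7: x_pred=-2.0391  r=0.8691  x^+=-1.5324  v^+=-0.9970  a^+=-0.1449
step 8: x_pred=-2.6132  r=-0.7568  x^+=-3.0544  v^+=-1.4055  a^+=-0.2294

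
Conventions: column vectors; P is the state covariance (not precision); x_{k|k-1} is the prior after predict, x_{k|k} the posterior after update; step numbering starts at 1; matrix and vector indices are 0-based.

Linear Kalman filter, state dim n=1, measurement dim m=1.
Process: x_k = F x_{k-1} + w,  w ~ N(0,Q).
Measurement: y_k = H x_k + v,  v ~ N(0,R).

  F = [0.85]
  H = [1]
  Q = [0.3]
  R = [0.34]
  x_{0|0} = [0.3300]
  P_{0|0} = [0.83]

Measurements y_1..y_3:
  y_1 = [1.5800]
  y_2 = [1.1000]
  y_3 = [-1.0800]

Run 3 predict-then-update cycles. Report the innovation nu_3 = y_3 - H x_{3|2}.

innov = [-1.9938]

step 1: x^-=[0.2805]  P^-=[0.8997]  S=[1.2397]  K=[0.7257]  nu=[1.2995]  x^+=[1.2236]  P^+=[0.2467]
step 2: x^-=[1.0401]  P^-=[0.4783]  S=[0.8183]  K=[0.5845]  nu=[0.0599]  x^+=[1.0751]  P^+=[0.1987]
step 3: x^-=[0.9138]  P^-=[0.4436]  S=[0.7836]  K=[0.5661]  nu=[-1.9938]  x^+=[-0.2149]  P^+=[0.1925]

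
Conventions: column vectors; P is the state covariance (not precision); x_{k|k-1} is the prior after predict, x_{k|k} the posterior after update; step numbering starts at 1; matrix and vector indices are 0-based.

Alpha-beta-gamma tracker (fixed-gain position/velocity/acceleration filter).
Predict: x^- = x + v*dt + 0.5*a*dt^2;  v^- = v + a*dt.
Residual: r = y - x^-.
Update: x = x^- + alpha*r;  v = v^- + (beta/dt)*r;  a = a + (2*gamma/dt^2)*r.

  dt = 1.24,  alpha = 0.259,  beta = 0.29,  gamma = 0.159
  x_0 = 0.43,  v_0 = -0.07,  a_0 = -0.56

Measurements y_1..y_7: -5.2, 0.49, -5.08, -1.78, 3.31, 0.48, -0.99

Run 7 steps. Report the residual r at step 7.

step 1: x_pred=-0.0873  r=-5.1127  x^+=-1.4115  v^+=-1.9601  a^+=-1.6174
step 2: x_pred=-5.0855  r=5.5755  x^+=-3.6414  v^+=-2.6617  a^+=-0.4643
step 3: x_pred=-7.2989  r=2.2189  x^+=-6.7242  v^+=-2.7185  a^+=-0.0054
step 4: x_pred=-10.0993  r=8.3193  x^+=-7.9446  v^+=-0.7795  a^+=1.7152
step 5: x_pred=-7.5926  r=10.9026  x^+=-4.7688  v^+=3.8971  a^+=3.9700
step 6: x_pred=3.1157  r=-2.6357  x^+=2.4331  v^+=8.2035  a^+=3.4249
step 7: x_pred=15.2384  r=-16.2284  x^+=11.0353  v^+=8.6550  a^+=0.0686

resid = -16.2284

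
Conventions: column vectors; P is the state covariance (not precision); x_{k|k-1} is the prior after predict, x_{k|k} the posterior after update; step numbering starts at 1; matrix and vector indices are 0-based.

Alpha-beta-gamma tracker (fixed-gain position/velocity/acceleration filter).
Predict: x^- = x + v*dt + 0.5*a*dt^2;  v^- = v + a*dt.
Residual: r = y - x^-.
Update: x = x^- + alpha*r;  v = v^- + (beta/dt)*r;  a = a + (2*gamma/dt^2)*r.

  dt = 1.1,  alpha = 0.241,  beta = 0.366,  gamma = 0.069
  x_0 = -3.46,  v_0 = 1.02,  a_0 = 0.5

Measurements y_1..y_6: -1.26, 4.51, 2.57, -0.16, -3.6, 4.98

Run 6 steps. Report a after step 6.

a_post = -1.3652

step 1: x_pred=-2.0355  r=0.7755  x^+=-1.8486  v^+=1.8280  a^+=0.5884
step 2: x_pred=0.5182  r=3.9918  x^+=1.4803  v^+=3.8035  a^+=1.0437
step 3: x_pred=6.2955  r=-3.7255  x^+=5.3977  v^+=3.7120  a^+=0.6188
step 4: x_pred=9.8552  r=-10.0152  x^+=7.4416  v^+=1.0603  a^+=-0.5234
step 5: x_pred=8.2912  r=-11.8912  x^+=5.4255  v^+=-3.4720  a^+=-1.8796
step 6: x_pred=0.4691  r=4.5109  x^+=1.5562  v^+=-4.0387  a^+=-1.3652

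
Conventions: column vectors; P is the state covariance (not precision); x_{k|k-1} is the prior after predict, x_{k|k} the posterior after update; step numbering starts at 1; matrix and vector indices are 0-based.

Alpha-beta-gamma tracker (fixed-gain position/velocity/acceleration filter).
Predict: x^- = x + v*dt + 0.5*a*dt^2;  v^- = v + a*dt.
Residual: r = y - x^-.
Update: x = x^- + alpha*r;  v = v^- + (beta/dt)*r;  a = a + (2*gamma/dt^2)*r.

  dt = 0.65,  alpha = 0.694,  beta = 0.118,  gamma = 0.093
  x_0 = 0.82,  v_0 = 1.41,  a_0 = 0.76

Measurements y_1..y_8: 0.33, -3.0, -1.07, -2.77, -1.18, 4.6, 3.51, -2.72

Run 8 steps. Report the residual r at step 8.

resid = -6.6523

step 1: x_pred=1.8970  r=-1.5670  x^+=0.8095  v^+=1.6195  a^+=0.0701
step 2: x_pred=1.8770  r=-4.8770  x^+=-1.5076  v^+=0.7797  a^+=-2.0769
step 3: x_pred=-1.4396  r=0.3696  x^+=-1.1831  v^+=-0.5032  a^+=-1.9142
step 4: x_pred=-1.9145  r=-0.8555  x^+=-2.5082  v^+=-1.9027  a^+=-2.2908
step 5: x_pred=-4.2289  r=3.0489  x^+=-2.1130  v^+=-2.8383  a^+=-0.9486
step 6: x_pred=-4.1582  r=8.7582  x^+=1.9200  v^+=-1.8649  a^+=2.9071
step 7: x_pred=1.3219  r=2.1881  x^+=2.8405  v^+=0.4220  a^+=3.8704
step 8: x_pred=3.9323  r=-6.6523  x^+=-0.6844  v^+=1.7300  a^+=0.9418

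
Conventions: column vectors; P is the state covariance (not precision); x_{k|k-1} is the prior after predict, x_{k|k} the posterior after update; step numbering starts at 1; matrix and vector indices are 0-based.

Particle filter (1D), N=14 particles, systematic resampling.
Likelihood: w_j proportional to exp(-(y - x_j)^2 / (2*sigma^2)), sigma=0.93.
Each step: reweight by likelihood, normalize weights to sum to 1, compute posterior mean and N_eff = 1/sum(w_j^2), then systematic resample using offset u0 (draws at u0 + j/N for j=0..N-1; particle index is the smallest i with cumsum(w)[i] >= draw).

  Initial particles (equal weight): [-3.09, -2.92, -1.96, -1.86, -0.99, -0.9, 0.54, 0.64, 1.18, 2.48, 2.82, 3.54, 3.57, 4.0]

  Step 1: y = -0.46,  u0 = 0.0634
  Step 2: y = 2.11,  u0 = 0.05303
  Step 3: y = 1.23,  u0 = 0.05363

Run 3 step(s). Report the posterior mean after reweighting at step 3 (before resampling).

post_mean = 0.8374

step 1: w=[0.0050, 0.0083, 0.0743, 0.0879, 0.2319, 0.2440, 0.1531, 0.1356, 0.0576, 0.0018, 0.0005, 0.0000, 0.0000, 0.0000]  mean=-0.5541  Neff=5.8217  idx=[2, 3, 4, 4, 4, 5, 5, 5, 5, 6, 6, 7, 7, 8]
step 2: w=[0.0000, 0.0001, 0.0023, 0.0023, 0.0023, 0.0031, 0.0031, 0.0031, 0.0031, 0.1420, 0.1420, 0.1693, 0.1693, 0.3580]  mean=0.7742  Neff=4.4276  idx=[9, 9, 10, 10, 11, 11, 12, 12, 12, 13, 13, 13, 13, 13]
step 3: w=[0.0627, 0.0627, 0.0627, 0.0627, 0.0675, 0.0675, 0.0675, 0.0675, 0.0675, 0.0824, 0.0824, 0.0824, 0.0824, 0.0824]  mean=0.8374  Neff=13.8092  idx=[0, 1, 3, 4, 5, 6, 7, 8, 9, 10, 11, 12, 12, 13]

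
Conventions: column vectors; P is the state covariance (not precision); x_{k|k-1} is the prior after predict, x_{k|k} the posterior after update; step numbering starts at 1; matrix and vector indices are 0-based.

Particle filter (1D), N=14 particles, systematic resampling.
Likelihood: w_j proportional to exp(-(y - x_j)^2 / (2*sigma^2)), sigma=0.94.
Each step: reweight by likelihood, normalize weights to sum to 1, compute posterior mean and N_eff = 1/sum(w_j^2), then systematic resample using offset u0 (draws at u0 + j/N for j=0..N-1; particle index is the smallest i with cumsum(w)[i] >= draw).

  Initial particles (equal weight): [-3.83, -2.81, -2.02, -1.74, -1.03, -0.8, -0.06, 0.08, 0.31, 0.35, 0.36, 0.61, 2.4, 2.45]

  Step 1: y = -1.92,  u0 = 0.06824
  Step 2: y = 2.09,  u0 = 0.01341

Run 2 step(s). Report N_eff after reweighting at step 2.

N_eff = 1.6566

step 1: w=[0.0294, 0.1482, 0.2306, 0.2277, 0.1482, 0.1141, 0.0327, 0.0241, 0.0139, 0.0126, 0.0122, 0.0062, 0.0000, 0.0000]  mean=-1.6182  Neff=6.0592  idx=[1, 1, 2, 2, 2, 3, 3, 3, 4, 4, 4, 5, 6, 11]
step 2: w=[0.0000, 0.0000, 0.0002, 0.0002, 0.0002, 0.0006, 0.0006, 0.0006, 0.0105, 0.0105, 0.0105, 0.0230, 0.1901, 0.7528]  mean=0.3923  Neff=1.6566  idx=[9, 12, 12, 12, 13, 13, 13, 13, 13, 13, 13, 13, 13, 13]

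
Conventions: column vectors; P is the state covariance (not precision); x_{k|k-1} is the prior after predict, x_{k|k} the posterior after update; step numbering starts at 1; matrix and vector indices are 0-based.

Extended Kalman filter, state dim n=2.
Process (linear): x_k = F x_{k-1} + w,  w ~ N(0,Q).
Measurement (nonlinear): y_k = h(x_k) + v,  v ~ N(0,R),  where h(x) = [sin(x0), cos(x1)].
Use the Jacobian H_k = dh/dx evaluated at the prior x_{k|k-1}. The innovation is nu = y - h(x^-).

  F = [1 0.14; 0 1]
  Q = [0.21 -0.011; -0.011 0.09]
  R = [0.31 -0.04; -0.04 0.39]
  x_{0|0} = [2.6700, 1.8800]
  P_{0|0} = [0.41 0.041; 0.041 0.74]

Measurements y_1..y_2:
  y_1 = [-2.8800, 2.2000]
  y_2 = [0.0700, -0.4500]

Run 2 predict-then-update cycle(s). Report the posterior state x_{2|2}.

x_post = [5.1969, 0.8233]

step 1: x^-=[2.9332, 1.8800]  P^-=[0.6460 0.1336; 0.1336 0.8300]  H_jac=[-0.9784 0.0000; 0.0000 -0.9526]  S=[0.9283 0.0845; 0.0845 1.1431]  K=[-0.6752 -0.0614; -0.0784 -0.6858]  nu=[-3.0869, 2.5043]  x^+=[4.8637, 0.4043]  P^+=[0.2114 -0.0032; -0.0032 0.2775]
step 2: x^-=[4.9203, 0.4043]  P^-=[0.4260 0.0246; 0.0246 0.3675]  H_jac=[0.2064 0.0000; 0.0000 -0.3934]  S=[0.3282 -0.0420; -0.0420 0.4469]  K=[0.2684 0.0035; -0.0262 -0.3260]  nu=[1.0485, -1.3694]  x^+=[5.1969, 0.8233]  P^+=[0.4024 0.0238; 0.0238 0.3205]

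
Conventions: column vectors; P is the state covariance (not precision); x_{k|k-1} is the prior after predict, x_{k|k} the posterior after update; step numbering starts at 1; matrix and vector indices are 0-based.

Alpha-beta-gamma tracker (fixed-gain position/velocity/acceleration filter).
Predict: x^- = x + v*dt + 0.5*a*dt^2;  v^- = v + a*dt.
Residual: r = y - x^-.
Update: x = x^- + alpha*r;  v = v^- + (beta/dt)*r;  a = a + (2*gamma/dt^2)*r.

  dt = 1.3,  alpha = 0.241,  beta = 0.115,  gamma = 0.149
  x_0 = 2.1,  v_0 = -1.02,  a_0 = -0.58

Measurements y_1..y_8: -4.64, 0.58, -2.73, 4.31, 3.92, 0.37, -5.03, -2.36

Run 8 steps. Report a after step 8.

a_post = -6.3565

step 1: x_pred=0.2839  r=-4.9239  x^+=-0.9028  v^+=-2.2096  a^+=-1.4482
step 2: x_pred=-4.9990  r=5.5790  x^+=-3.6544  v^+=-3.5988  a^+=-0.4645
step 3: x_pred=-8.7253  r=5.9953  x^+=-7.2804  v^+=-3.6722  a^+=0.5927
step 4: x_pred=-11.5536  r=15.8636  x^+=-7.7304  v^+=-1.4985  a^+=3.3899
step 5: x_pred=-6.8140  r=10.7340  x^+=-4.2271  v^+=3.8580  a^+=5.2826
step 6: x_pred=5.2521  r=-4.8821  x^+=4.0755  v^+=10.2935  a^+=4.4218
step 7: x_pred=21.1935  r=-26.2235  x^+=14.8737  v^+=13.7221  a^+=-0.2023
step 8: x_pred=32.5414  r=-34.9014  x^+=24.1302  v^+=10.3717  a^+=-6.3565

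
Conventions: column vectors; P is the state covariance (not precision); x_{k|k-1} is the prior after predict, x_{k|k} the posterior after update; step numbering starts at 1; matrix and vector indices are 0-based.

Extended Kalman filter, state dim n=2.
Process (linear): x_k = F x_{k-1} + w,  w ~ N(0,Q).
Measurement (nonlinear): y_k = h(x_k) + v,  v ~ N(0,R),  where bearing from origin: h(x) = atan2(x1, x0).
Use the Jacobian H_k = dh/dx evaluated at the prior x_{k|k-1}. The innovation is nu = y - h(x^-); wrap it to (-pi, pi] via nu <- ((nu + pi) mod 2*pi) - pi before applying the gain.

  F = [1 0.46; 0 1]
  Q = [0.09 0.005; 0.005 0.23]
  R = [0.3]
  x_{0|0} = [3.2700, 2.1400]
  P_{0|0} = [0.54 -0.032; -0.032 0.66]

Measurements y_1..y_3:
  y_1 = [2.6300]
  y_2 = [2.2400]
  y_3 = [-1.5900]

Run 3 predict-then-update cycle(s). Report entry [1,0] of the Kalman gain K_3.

step 1: x^-=[4.2544, 2.1400]  P^-=[0.7402 0.2766; 0.2766 0.8900]  H_jac=[-0.0944 0.1876]  S=[0.3281]  K=[-0.0547; 0.4293]  nu=[2.1639]  x^+=[4.1360, 3.0689]  P^+=[0.7392 0.2843; 0.2843 0.8295]
step 2: x^-=[5.5477, 3.0689]  P^-=[1.2663 0.6709; 0.6709 1.0595]  H_jac=[-0.0764 0.1380]  S=[0.3134]  K=[-0.0130; 0.3031]  nu=[1.7347]  x^+=[5.5250, 3.5948]  P^+=[1.2663 0.6721; 0.6721 1.0307]
step 3: x^-=[7.1786, 3.5948]  P^-=[2.1927 1.1513; 1.1513 1.2607]  H_jac=[-0.0558 0.1114]  S=[0.3082]  K=[0.0192; 0.2473]  nu=[-2.0543]  x^+=[7.1391, 3.0868]  P^+=[2.1926 1.1498; 1.1498 1.2419]

K[1,0] = 0.2473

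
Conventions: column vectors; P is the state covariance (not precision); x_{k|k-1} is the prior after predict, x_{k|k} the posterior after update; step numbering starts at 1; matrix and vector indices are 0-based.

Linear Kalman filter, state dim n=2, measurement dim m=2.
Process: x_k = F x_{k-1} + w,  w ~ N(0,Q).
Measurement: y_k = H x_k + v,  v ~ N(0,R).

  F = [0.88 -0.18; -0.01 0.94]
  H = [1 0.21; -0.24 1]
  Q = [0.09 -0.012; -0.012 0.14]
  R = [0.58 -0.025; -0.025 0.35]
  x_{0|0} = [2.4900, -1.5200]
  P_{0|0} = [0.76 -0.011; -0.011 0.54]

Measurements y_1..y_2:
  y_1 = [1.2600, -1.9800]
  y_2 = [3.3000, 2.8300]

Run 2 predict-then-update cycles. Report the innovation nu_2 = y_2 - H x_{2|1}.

innov = [1.5762, 4.7449]

step 1: x^-=[2.4648, -1.4537]  P^-=[0.6995 -0.1192; -0.1192 0.6174]  S=[1.2567 -0.1764; -0.1764 1.0649]  K=[0.5108 -0.1850; 0.0957 0.6225]  nu=[-0.8995, 0.0653]  x^+=[1.9933, -1.4992]  P^+=[0.3019 -0.0050; -0.0050 0.2143]
step 2: x^-=[2.0239, -1.4292]  P^-=[0.3323 -0.0551; -0.0551 0.3295]  S=[0.9037 -0.0879; -0.0879 0.7250]  K=[0.3409 -0.1447; 0.0623 0.4802]  nu=[1.5762, 4.7449]  x^+=[1.8748, 0.9474]  P^+=[0.2035 -0.0103; -0.0103 0.1640]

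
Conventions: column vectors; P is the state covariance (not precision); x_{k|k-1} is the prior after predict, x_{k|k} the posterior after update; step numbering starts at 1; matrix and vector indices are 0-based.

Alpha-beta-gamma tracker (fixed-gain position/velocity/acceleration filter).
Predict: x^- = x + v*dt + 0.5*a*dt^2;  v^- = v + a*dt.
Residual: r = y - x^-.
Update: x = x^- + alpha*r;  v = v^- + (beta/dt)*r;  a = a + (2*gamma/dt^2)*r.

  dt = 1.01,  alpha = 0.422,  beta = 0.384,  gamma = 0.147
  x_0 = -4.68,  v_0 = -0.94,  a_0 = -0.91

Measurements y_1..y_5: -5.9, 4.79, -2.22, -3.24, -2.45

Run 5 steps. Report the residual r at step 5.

resid = -6.6118

step 1: x_pred=-6.0935  r=0.1935  x^+=-6.0119  v^+=-1.7855  a^+=-0.8542
step 2: x_pred=-8.2509  r=13.0409  x^+=-2.7477  v^+=2.3099  a^+=2.9043
step 3: x_pred=1.0666  r=-3.2866  x^+=-0.3203  v^+=3.9936  a^+=1.9570
step 4: x_pred=4.7114  r=-7.9514  x^+=1.3559  v^+=2.9471  a^+=-0.3346
step 5: x_pred=4.1618  r=-6.6118  x^+=1.3716  v^+=0.0954  a^+=-2.2402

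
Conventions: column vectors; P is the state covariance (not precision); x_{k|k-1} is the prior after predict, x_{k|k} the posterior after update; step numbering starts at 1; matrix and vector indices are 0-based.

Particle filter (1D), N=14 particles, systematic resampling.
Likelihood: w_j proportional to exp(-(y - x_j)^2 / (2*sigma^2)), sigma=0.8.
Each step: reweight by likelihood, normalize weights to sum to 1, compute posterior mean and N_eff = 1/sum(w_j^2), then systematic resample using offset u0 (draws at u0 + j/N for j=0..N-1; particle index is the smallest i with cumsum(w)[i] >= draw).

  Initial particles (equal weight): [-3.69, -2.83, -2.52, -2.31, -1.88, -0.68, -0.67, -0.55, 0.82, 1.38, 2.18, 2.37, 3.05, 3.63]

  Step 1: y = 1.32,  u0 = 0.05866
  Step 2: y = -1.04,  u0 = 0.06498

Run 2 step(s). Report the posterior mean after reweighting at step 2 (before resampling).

post_mean = 0.9137

step 1: w=[0.0000, 0.0000, 0.0000, 0.0000, 0.0001, 0.0143, 0.0148, 0.0212, 0.2679, 0.3248, 0.1828, 0.1376, 0.0314, 0.0050]  mean=1.4752  Neff=4.3195  idx=[8, 8, 8, 8, 9, 9, 9, 9, 9, 10, 10, 11, 11, 12]
step 2: w=[0.2092, 0.2092, 0.2092, 0.2092, 0.0322, 0.0322, 0.0322, 0.0322, 0.0322, 0.0009, 0.0009, 0.0004, 0.0004, 0.0000]  mean=0.9137  Neff=5.5508  idx=[0, 0, 0, 1, 1, 2, 2, 2, 3, 3, 3, 4, 6, 8]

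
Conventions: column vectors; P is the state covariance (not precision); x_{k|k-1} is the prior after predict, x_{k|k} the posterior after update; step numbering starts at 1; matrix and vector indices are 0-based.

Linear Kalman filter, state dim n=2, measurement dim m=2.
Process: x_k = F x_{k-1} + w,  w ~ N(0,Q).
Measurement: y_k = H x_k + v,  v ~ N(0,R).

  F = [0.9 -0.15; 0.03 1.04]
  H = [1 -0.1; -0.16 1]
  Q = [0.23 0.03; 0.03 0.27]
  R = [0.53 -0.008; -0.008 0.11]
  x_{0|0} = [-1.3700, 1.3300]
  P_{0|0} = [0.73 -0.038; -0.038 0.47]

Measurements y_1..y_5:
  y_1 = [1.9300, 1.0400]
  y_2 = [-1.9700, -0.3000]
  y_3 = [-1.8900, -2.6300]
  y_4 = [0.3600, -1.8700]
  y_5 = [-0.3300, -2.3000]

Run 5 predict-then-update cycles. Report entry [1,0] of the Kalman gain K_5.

K[1,0] = 0.0653

step 1: x^-=[-1.4325, 1.3421]  P^-=[0.8421 -0.0590; -0.0590 0.7766]  S=[1.3917 -0.2804; -0.2804 0.9271]  K=[0.6040 -0.0263; 0.0773 0.8713]  nu=[3.4967, -0.5313]  x^+=[0.6937, 1.1495]  P^+=[0.3248 0.0442; 0.0442 0.1023]
step 2: x^-=[0.4519, 1.2163]  P^-=[0.4834 0.0640; 0.0640 0.3837]  S=[1.0045 -0.0587; -0.0587 0.4856]  K=[0.4767 0.0301; 0.0710 0.7777]  nu=[-2.3002, -1.4440]  x^+=[-0.6881, -0.0699]  P^+=[0.2564 0.0405; 0.0405 0.0915]
step 3: x^-=[-0.6088, -0.0933]  P^-=[0.4288 0.0604; 0.0604 0.3717]  S=[0.9505 -0.0524; -0.0524 0.4733]  K=[0.4466 0.0321; 0.0670 0.7723]  nu=[-1.2905, -2.6341]  x^+=[-1.2698, -2.2140]  P^+=[0.2403 0.0384; 0.0384 0.0906]
step 4: x^-=[-0.8107, -2.3407]  P^-=[0.4163 0.0581; 0.0581 0.3706]  S=[0.9384 -0.0526; -0.0526 0.4726]  K=[0.4392 0.0310; 0.0657 0.7717]  nu=[0.9366, 0.3409]  x^+=[-0.3888, -2.0160]  P^+=[0.2363 0.0377; 0.0377 0.0904]
step 5: x^-=[-0.0475, -2.1083]  P^-=[0.4132 0.0574; 0.0574 0.3703]  S=[0.9355 -0.0528; -0.0528 0.4725]  K=[0.4373 0.0304; 0.0653 0.7716]  nu=[-0.4933, -0.1993]  x^+=[-0.2693, -2.2943]  P^+=[0.2353 0.0375; 0.0375 0.0903]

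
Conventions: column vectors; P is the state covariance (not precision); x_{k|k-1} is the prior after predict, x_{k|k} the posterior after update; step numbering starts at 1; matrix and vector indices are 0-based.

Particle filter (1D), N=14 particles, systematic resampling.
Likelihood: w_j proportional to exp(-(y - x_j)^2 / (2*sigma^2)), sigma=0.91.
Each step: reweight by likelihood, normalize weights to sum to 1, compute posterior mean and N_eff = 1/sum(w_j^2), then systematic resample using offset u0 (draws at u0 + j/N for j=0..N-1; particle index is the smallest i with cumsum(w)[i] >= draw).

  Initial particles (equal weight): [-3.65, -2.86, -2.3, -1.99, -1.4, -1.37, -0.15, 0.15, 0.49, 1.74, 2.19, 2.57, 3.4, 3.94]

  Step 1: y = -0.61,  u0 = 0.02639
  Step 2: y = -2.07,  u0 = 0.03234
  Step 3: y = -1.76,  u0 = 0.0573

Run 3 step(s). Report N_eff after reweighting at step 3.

step 1: w=[0.0009, 0.0116, 0.0440, 0.0782, 0.1693, 0.1742, 0.2172, 0.1742, 0.1189, 0.0088, 0.0022, 0.0006, 0.0000, 0.0000]  mean=-0.6957  Neff=6.2925  idx=[2, 3, 4, 4, 5, 5, 5, 6, 6, 6, 7, 7, 8, 8]
step 2: w=[0.1566, 0.1610, 0.1233, 0.1233, 0.1203, 0.1203, 0.1203, 0.0175, 0.0175, 0.0175, 0.0082, 0.0082, 0.0031, 0.0031]  mean=-1.5224  Neff=7.9807  idx=[0, 0, 1, 1, 2, 2, 3, 3, 4, 4, 5, 6, 6, 9]
step 3: w=[0.0694, 0.0694, 0.0802, 0.0802, 0.0765, 0.0765, 0.0765, 0.0765, 0.0755, 0.0755, 0.0755, 0.0755, 0.0755, 0.0173]  mean=-1.5865  Neff=13.3859  idx=[0, 1, 2, 3, 4, 5, 6, 7, 8, 9, 10, 11, 12, 13]

N_eff = 13.3859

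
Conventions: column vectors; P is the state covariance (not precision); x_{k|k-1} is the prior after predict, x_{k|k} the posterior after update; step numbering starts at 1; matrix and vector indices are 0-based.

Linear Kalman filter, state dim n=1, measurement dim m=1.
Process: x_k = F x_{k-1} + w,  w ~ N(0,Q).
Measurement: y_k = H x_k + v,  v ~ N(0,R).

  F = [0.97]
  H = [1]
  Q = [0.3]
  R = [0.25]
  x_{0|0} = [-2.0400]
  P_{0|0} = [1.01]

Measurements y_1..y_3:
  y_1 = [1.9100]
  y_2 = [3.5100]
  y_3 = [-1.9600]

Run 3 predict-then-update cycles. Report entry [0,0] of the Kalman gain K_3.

K[0,0] = 0.6461

step 1: x^-=[-1.9788]  P^-=[1.2503]  S=[1.5003]  K=[0.8334]  nu=[3.8888]  x^+=[1.2620]  P^+=[0.2083]
step 2: x^-=[1.2241]  P^-=[0.4960]  S=[0.7460]  K=[0.6649]  nu=[2.2859]  x^+=[2.7440]  P^+=[0.1662]
step 3: x^-=[2.6617]  P^-=[0.4564]  S=[0.7064]  K=[0.6461]  nu=[-4.6217]  x^+=[-0.3244]  P^+=[0.1615]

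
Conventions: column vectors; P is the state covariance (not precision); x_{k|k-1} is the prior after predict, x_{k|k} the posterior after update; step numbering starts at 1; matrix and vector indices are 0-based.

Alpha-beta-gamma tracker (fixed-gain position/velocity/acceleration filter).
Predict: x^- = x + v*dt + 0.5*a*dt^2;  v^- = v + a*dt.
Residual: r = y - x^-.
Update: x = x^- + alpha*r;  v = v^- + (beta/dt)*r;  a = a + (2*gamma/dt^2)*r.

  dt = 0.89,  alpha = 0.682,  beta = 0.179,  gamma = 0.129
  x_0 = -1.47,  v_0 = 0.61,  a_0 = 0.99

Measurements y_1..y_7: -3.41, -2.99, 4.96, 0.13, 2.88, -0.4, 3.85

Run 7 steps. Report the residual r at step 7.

step 1: x_pred=-0.5350  r=-2.8750  x^+=-2.4958  v^+=0.9129  a^+=0.0536
step 2: x_pred=-1.6621  r=-1.3279  x^+=-2.5677  v^+=0.6935  a^+=-0.3790
step 3: x_pred=-2.1006  r=7.0606  x^+=2.7147  v^+=1.7763  a^+=1.9208
step 4: x_pred=5.0563  r=-4.9263  x^+=1.6966  v^+=2.4950  a^+=0.3162
step 5: x_pred=4.0423  r=-1.1623  x^+=3.2496  v^+=2.5426  a^+=-0.0624
step 6: x_pred=5.4879  r=-5.8879  x^+=1.4723  v^+=1.3029  a^+=-1.9801
step 7: x_pred=1.8477  r=2.0023  x^+=3.2133  v^+=-0.0567  a^+=-1.3280

resid = 2.0023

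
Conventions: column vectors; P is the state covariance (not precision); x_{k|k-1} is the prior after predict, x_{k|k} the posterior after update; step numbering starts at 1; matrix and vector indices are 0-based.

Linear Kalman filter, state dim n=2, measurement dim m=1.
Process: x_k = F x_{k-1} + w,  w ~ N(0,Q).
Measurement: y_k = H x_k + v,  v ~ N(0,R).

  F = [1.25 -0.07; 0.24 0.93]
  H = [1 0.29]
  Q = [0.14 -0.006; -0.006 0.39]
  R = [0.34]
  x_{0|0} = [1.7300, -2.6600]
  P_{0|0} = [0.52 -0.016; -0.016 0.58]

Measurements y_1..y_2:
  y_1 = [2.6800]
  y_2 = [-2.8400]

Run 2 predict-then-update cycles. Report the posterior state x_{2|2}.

step 1: x^-=[2.3487, -2.0586]  P^-=[0.9581 0.0939; 0.0939 0.9145]  S=[1.4295]  K=[0.6893; 0.2512]  nu=[0.9283]  x^+=[2.9886, -1.8254]  P^+=[0.2789 -0.1536; -0.1536 0.8242]
step 2: x^-=[3.8635, -0.9804]  P^-=[0.6067 -0.1520; -0.1520 1.0504]  S=[0.9469]  K=[0.5942; 0.1612]  nu=[-6.4192]  x^+=[0.0492, -2.0150]  P^+=[0.2724 -0.2427; -0.2427 1.0258]

x_post = [0.0492, -2.0150]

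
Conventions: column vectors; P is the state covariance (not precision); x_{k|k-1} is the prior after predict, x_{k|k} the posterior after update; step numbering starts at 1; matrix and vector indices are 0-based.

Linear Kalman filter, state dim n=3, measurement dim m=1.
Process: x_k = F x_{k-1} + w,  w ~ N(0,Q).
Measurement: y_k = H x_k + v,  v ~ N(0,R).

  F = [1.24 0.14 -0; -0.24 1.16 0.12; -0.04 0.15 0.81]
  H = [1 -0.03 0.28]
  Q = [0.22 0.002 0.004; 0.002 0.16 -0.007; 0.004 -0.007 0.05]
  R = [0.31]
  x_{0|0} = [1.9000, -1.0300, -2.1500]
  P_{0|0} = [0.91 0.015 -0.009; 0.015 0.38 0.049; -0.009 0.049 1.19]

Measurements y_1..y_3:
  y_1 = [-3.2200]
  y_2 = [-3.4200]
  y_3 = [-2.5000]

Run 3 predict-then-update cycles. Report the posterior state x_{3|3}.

step 1: x^-=[2.2118, -1.9088, -1.9720]  P^-=[1.6319 -0.1865 -0.0339; -0.1865 0.7467 0.2310; -0.0339 0.2310 0.8531]  S=[1.9977]  K=[0.8149; -0.0722; 0.0991]  nu=[-4.9369]  x^+=[-1.8113, -1.5523, -2.4613]  P^+=[0.3052 -0.0690 -0.1953; -0.0690 0.7363 0.2453; -0.1953 0.2453 0.8335]
step 2: x^-=[-2.4634, -1.6613, -2.1540]  P^-=[0.6798 -0.0911 -0.1764; -0.0911 1.2983 0.4845; -0.1764 0.4845 0.6870]  S=[0.9433]  K=[0.6712; 0.0059; 0.0015]  nu=[-0.4034]  x^+=[-2.7341, -1.6637, -2.1546]  P^+=[0.2549 -0.0949 -0.1774; -0.0949 1.2982 0.4845; -0.1774 0.4845 0.6870]
step 3: x^-=[-3.6232, -1.5323, -1.8854]  P^-=[0.6044 -0.0146 -0.1217; -0.0146 2.1294 0.7952; -0.1217 0.7952 0.6607]  S=[0.8875]  K=[0.6431; 0.1625; 0.0444]  nu=[1.6051]  x^+=[-2.5909, -1.2714, -1.8141]  P^+=[0.2373 -0.1073 -0.1471; -0.1073 2.1060 0.7888; -0.1471 0.7888 0.6590]

x_post = [-2.5909, -1.2714, -1.8141]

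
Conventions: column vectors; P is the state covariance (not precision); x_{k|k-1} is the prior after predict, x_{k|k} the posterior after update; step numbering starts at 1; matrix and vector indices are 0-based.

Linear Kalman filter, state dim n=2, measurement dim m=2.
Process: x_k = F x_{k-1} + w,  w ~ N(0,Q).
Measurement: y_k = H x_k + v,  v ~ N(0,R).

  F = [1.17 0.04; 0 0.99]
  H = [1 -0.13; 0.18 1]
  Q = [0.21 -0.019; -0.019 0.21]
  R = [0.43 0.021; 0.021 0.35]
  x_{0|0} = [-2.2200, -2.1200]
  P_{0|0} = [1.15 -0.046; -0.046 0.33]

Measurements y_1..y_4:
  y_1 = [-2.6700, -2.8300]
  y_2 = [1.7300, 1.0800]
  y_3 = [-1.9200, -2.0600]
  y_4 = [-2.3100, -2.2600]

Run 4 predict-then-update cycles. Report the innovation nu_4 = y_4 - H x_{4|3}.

step 1: x^-=[-2.6822, -2.0988]  P^-=[1.7805 -0.0592; -0.0592 0.5334]  S=[2.2349 0.2143; 0.2143 0.9198]  K=[0.7905 0.0999; -0.1146 0.5951]  nu=[-0.2606, -0.2484]  x^+=[-2.9131, -2.2167]  P^+=[0.3408 -0.0098; -0.0098 0.2076]
step 2: x^-=[-3.4969, -2.1946]  P^-=[0.6759 -0.0221; -0.0221 0.4135]  S=[1.1186 0.0673; 0.0673 0.7774]  K=[0.6022 0.0759; -0.1000 0.5354]  nu=[4.9416, 3.9040]  x^+=[-0.2247, -0.5987]  P^+=[0.2596 -0.0075; -0.0075 0.1866]
step 3: x^-=[-0.2868, -0.5927]  P^-=[0.5649 -0.0203; -0.0203 0.3929]  S=[1.0068 0.0518; 0.0518 0.7539]  K=[0.5601 0.0695; -0.0978 0.5230]  nu=[-1.7102, -1.4157]  x^+=[-1.3431, -1.1659]  P^+=[0.2414 -0.0074; -0.0074 0.1823]
step 4: x^-=[-1.6181, -1.1542]  P^-=[0.5400 -0.0203; -0.0203 0.3887]  S=[0.9818 0.0478; 0.0478 0.7489]  K=[0.5494 0.0676; -0.0975 0.5204]  nu=[-0.8420, -0.8145]  x^+=[-2.1357, -1.4960]  P^+=[0.2367 -0.0074; -0.0074 0.1814]

innov = [-0.8420, -0.8145]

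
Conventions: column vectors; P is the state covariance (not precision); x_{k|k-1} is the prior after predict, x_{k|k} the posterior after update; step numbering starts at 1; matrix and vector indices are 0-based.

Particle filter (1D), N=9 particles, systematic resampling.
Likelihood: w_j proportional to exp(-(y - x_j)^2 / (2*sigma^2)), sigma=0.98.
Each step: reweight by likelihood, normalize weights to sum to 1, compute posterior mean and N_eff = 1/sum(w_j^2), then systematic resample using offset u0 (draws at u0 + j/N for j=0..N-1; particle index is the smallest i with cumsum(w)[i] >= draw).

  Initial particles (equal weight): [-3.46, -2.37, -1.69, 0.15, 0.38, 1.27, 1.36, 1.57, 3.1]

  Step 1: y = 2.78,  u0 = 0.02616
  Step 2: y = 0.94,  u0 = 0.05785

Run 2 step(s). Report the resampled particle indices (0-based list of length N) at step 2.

resampled_idx = [0, 0, 1, 2, 2, 3, 3, 4, 6]

step 1: w=[0.0000, 0.0000, 0.0000, 0.0127, 0.0232, 0.1421, 0.1630, 0.2173, 0.4416]  mean=2.1230  Neff=3.4518  idx=[4, 5, 6, 7, 7, 8, 8, 8, 8]
step 2: w=[0.1813, 0.2017, 0.1947, 0.1736, 0.1736, 0.0188, 0.0188, 0.0188, 0.0188]  mean=1.3680  Neff=5.7770  idx=[0, 0, 1, 2, 2, 3, 3, 4, 6]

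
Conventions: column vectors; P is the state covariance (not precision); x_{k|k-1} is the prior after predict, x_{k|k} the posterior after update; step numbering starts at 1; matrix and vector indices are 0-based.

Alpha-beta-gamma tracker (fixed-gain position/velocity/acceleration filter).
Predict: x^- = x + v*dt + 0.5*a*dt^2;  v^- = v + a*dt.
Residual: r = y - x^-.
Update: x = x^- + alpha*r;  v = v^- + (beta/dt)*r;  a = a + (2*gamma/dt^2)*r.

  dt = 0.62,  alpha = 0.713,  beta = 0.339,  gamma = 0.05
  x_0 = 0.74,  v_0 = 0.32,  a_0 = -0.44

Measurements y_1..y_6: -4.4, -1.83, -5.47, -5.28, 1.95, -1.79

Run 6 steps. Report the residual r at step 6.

step 1: x_pred=0.8538  r=-5.2538  x^+=-2.8922  v^+=-2.8255  a^+=-1.8068
step 2: x_pred=-4.9912  r=3.1612  x^+=-2.7373  v^+=-2.2172  a^+=-0.9844
step 3: x_pred=-4.3011  r=-1.1689  x^+=-5.1345  v^+=-3.4666  a^+=-1.2885
step 4: x_pred=-7.5315  r=2.2515  x^+=-5.9262  v^+=-3.0344  a^+=-0.7028
step 5: x_pred=-7.9426  r=9.8926  x^+=-0.8892  v^+=1.9389  a^+=1.8708
step 6: x_pred=0.6725  r=-2.4625  x^+=-1.0833  v^+=1.7523  a^+=1.2302

resid = -2.4625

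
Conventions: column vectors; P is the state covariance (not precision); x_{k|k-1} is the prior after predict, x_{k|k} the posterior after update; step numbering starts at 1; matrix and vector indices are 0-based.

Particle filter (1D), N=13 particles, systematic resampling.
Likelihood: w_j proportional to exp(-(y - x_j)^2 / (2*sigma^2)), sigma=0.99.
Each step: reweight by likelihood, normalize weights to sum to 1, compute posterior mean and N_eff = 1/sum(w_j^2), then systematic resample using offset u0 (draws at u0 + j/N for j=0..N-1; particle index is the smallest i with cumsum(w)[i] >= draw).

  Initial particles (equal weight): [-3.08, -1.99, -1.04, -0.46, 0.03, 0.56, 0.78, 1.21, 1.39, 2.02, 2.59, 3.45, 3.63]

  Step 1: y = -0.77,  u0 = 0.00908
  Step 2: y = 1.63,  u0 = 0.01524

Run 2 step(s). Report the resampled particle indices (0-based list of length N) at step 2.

step 1: w=[0.0160, 0.1136, 0.2339, 0.2311, 0.1751, 0.0984, 0.0713, 0.0328, 0.0225, 0.0046, 0.0008, 0.0000, 0.0000]  mean=-0.4264  Neff=5.9421  idx=[0, 1, 2, 2, 2, 3, 3, 3, 4, 4, 5, 5, 6]
step 2: w=[0.0000, 0.0005, 0.0096, 0.0096, 0.0096, 0.0391, 0.0391, 0.0391, 0.0984, 0.0984, 0.2026, 0.2026, 0.2513]  mean=0.3441  Neff=5.8989  idx=[3, 6, 8, 9, 9, 10, 10, 11, 11, 11, 12, 12, 12]

resampled_idx = [3, 6, 8, 9, 9, 10, 10, 11, 11, 11, 12, 12, 12]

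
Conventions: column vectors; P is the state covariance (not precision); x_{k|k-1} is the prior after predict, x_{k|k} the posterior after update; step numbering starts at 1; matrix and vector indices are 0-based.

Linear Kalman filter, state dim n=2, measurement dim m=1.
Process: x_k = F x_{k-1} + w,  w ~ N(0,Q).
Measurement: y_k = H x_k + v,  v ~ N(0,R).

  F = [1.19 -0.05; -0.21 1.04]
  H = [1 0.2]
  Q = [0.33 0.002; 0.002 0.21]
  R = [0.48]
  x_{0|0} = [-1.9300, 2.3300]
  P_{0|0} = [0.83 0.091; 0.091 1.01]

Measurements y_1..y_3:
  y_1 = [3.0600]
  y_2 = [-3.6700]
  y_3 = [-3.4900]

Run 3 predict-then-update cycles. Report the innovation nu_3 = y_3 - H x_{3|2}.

step 1: x^-=[-2.4132, 2.8285]  P^-=[1.4971 -0.1444; -0.1444 1.2993]  S=[1.9713]  K=[0.7448; 0.0586]  nu=[4.9075]  x^+=[1.2418, 3.1160]  P^+=[0.4036 -0.2304; -0.2304 1.2925]
step 2: x^-=[1.3220, 2.9799]  P^-=[0.9321 -0.4536; -0.4536 1.7264]  S=[1.2998]  K=[0.6474; -0.0833]  nu=[-5.5880]  x^+=[-2.2955, 3.4456]  P^+=[0.3874 -0.3835; -0.3835 1.7174]
step 3: x^-=[-2.9039, 4.0654]  P^-=[0.9286 -0.6627; -0.6627 2.2521]  S=[1.2336]  K=[0.6453; -0.1721]  nu=[-1.3992]  x^+=[-3.8068, 4.3063]  P^+=[0.4149 -0.5257; -0.5257 2.2156]

innov = [-1.3992]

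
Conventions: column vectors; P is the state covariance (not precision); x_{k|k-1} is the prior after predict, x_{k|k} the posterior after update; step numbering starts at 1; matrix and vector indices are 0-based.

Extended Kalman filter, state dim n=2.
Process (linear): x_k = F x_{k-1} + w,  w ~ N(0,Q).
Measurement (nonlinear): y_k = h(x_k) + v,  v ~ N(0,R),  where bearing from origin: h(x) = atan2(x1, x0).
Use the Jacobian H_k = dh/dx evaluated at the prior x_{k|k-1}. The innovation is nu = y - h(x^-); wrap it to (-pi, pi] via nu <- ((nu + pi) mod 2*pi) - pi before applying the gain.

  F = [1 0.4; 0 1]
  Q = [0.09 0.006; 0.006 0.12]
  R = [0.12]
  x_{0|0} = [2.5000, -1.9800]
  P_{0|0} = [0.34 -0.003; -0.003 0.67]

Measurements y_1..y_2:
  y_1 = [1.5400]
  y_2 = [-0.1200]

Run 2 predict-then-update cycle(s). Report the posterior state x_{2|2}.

step 1: x^-=[1.7080, -1.9800]  P^-=[0.5348 0.2710; 0.2710 0.7900]  H_jac=[0.2896 0.2498]  S=[0.2533]  K=[0.8785; 1.0887]  nu=[2.3990]  x^+=[3.8155, 0.6318]  P^+=[0.3393 0.0287; 0.0287 0.4897]
step 2: x^-=[4.0682, 0.6318]  P^-=[0.5306 0.2306; 0.2306 0.6097]  H_jac=[-0.0373 0.2400]  S=[0.1517]  K=[0.2344; 0.9078]  nu=[-0.2741]  x^+=[4.0040, 0.3830]  P^+=[0.5223 0.1983; 0.1983 0.4847]

x_post = [4.0040, 0.3830]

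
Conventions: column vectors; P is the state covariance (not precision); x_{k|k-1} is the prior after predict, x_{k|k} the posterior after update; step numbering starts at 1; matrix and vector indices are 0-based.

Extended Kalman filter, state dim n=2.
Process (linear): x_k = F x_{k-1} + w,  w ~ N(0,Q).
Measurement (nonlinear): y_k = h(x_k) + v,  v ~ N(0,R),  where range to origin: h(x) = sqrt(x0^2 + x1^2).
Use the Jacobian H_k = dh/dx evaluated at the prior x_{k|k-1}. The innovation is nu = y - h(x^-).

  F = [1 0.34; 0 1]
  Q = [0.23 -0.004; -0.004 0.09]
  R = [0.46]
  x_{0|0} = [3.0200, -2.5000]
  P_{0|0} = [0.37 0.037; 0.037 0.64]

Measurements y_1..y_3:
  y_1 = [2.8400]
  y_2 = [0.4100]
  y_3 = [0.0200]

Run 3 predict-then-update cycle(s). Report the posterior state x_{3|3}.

x_post = [0.5730, -0.8106]

step 1: x^-=[2.1700, -2.5000]  P^-=[0.6991 0.2506; 0.2506 0.7300]  H_jac=[0.6555 -0.7552]  S=[0.9286]  K=[0.2897; -0.4168]  nu=[-0.4704]  x^+=[2.0337, -2.3039]  P^+=[0.6212 0.3627; 0.3627 0.5687]
step 2: x^-=[1.2504, -2.3039]  P^-=[1.1636 0.5521; 0.5521 0.6587]  H_jac=[0.4770 -0.8789]  S=[0.7707]  K=[0.0906; -0.4095]  nu=[-2.2114]  x^+=[1.0501, -1.3984]  P^+=[1.1573 0.5807; 0.5807 0.5295]
step 3: x^-=[0.5747, -1.3984]  P^-=[1.8433 0.7567; 0.7567 0.6195]  H_jac=[0.3801 -0.9249]  S=[0.7242]  K=[0.0011; -0.3940]  nu=[-1.4918]  x^+=[0.5730, -0.8106]  P^+=[1.8433 0.7570; 0.7570 0.5070]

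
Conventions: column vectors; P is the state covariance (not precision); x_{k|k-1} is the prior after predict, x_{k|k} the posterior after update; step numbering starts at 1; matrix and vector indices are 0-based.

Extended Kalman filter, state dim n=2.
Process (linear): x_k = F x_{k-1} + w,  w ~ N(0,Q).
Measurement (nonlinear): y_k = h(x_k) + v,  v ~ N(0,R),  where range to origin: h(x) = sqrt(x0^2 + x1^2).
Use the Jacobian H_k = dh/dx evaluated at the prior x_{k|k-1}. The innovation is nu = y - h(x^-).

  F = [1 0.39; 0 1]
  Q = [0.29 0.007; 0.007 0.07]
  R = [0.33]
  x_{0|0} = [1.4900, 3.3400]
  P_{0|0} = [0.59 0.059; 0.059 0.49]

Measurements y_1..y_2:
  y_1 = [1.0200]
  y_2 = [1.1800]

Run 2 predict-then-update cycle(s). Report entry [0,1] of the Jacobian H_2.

H_jac[0,1] = 0.7965

step 1: x^-=[2.7926, 3.3400]  P^-=[1.0005 0.2571; 0.2571 0.5600]  H_jac=[0.6414 0.7672]  S=[1.3243]  K=[0.6336; 0.4489]  nu=[-3.3336]  x^+=[0.6805, 1.8434]  P^+=[0.4690 -0.1196; -0.1196 0.2931]
step 2: x^-=[1.3994, 1.8434]  P^-=[0.7103 0.0017; 0.0017 0.3631]  H_jac=[0.6047 0.7965]  S=[0.8217]  K=[0.5243; 0.3532]  nu=[-1.1344]  x^+=[0.8046, 1.4427]  P^+=[0.4844 -0.1505; -0.1505 0.2606]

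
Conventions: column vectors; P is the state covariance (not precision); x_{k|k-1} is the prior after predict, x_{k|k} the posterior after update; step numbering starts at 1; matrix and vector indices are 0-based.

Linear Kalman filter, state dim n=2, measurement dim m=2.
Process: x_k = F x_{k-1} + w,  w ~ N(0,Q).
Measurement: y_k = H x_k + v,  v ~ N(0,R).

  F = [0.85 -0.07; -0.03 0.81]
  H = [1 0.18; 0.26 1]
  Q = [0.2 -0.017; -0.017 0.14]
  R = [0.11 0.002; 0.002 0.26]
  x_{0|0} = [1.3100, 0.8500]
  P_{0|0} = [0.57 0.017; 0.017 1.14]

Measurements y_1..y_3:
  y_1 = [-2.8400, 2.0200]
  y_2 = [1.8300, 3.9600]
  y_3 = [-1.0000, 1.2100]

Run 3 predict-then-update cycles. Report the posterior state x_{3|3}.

x_post = [-0.9321, 1.8948]

step 1: x^-=[1.0540, 0.6492]  P^-=[0.6154 -0.0844; -0.0844 0.8876]  S=[0.7238 0.2334; 0.2334 1.1453]  K=[0.8648 -0.1103; -0.1495 0.7863]  nu=[-4.0109, 1.0968]  x^+=[-2.5356, 2.1110]  P^+=[0.1047 -0.0541; -0.0541 0.2182]
step 2: x^-=[-2.3031, 1.7860]  P^-=[0.2831 -0.0694; -0.0694 0.2859]  S=[0.3774 0.0544; 0.0544 0.5289]  K=[0.7267 -0.0668; -0.1224 0.5190]  nu=[3.8116, 2.7728]  x^+=[0.2816, 2.7584]  P^+=[0.0867 -0.0385; -0.0385 0.1447]
step 3: x^-=[0.0463, 2.2259]  P^-=[0.2680 -0.0540; -0.0540 0.2369]  S=[0.3662 0.0578; 0.0578 0.4869]  K=[0.7135 -0.0525; -0.1052 0.4701]  nu=[-1.4469, -1.0279]  x^+=[-0.9321, 1.8948]  P^+=[0.0845 -0.0342; -0.0342 0.1309]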